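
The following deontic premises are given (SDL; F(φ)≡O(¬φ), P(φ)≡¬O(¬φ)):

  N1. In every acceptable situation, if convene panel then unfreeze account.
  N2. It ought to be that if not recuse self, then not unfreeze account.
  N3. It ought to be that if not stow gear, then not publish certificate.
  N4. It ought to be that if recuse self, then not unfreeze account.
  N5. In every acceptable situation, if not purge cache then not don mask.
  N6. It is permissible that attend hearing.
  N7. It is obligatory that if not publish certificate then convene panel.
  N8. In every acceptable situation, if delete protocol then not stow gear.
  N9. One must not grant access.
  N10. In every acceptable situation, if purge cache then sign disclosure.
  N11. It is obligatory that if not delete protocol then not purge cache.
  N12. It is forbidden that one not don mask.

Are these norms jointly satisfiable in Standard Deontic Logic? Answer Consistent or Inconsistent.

By case analysis on ¬recuse_self: premise 2 gives O(¬recuse_self → ¬unfreeze_account) and premise 4 gives O(recuse_self → ¬unfreeze_account), so O(¬unfreeze_account) either way.
Premise 1 is O(convene_panel → unfreeze_account); contrapositively O(¬unfreeze_account → ¬convene_panel). Since O(¬unfreeze_account) holds, K gives O(¬convene_panel).
Premise 7, O(¬publish_certificate → convene_panel), contraposes to O(¬convene_panel → publish_certificate); with O(¬convene_panel) we get O(publish_certificate).
Premise 3 is O(¬stow_gear → ¬publish_certificate); contrapositively O(publish_certificate → stow_gear). Since O(publish_certificate) holds, K gives O(stow_gear).
Premise 8, O(delete_protocol → ¬stow_gear), contraposes to O(stow_gear → ¬delete_protocol); with O(stow_gear) we get O(¬delete_protocol).
Applying K to premise 11 (O(¬delete_protocol → ¬purge_cache)) and O(¬delete_protocol) yields O(¬purge_cache).
Premise 5 is O(¬purge_cache → ¬don_mask); since O(¬purge_cache), deontic closure gives O(¬don_mask).
However, F(¬don_mask) at premise 12 amounts to O(don_mask).
We now have both O(¬don_mask) and O(don_mask) — don_mask is simultaneously obligatory and forbidden, violating the D-axiom.

Inconsistent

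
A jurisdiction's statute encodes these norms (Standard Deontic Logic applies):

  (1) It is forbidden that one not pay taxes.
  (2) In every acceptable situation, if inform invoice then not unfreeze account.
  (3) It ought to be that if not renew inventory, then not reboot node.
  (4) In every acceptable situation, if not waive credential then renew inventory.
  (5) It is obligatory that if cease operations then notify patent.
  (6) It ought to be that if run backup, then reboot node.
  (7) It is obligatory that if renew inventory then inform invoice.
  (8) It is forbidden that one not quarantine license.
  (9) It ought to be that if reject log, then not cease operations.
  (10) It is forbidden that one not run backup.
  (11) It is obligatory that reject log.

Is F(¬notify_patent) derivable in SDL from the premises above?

Premise 5 is O(cease_operations → notify_patent), but O(cease_operations) is not derivable from the premises, so it does not yield O(notify_patent).
No other premise forces O(notify_patent). An ideal world satisfying every premise can still have ¬notify_patent true, so F(¬notify_patent) is not derivable.

No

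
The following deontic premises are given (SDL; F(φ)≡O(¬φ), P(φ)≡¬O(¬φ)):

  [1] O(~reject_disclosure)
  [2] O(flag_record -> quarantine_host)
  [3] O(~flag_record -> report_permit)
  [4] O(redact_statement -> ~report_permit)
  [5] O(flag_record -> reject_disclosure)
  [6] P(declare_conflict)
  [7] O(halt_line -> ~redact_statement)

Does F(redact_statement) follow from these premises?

Premise 1 states O(~reject_disclosure) outright.
Premise 5 is O(flag_record -> reject_disclosure); contrapositively O(~reject_disclosure -> ~flag_record). Since O(~reject_disclosure) holds, K gives O(~flag_record).
From O(~flag_record) and premise 3, O(~flag_record -> report_permit), we obtain O(report_permit).
The contrapositive of premise 4 (O(redact_statement -> ~report_permit)) is O(report_permit -> ~redact_statement), and O(report_permit) is already established, so O(~redact_statement).
Premises 2, 6, 7 do not contribute to this derivation.
So O(~redact_statement) holds, i.e. F(redact_statement). The claim follows.

Yes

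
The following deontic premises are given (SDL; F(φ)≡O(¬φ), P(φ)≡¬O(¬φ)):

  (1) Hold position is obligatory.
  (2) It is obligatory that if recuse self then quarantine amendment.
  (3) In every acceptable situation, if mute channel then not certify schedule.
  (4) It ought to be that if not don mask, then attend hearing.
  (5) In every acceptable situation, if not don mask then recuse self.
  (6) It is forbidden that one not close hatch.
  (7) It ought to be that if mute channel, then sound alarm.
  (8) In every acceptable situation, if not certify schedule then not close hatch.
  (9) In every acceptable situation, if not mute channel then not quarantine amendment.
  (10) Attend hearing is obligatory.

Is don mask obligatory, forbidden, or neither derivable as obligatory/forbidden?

Obligatory

F(¬close_hatch) at premise 6 means O(close_hatch).
Premise 8 is O(¬certify_schedule → ¬close_hatch); contrapositively O(close_hatch → certify_schedule). Since O(close_hatch) holds, K gives O(certify_schedule).
Premise 3 is O(mute_channel → ¬certify_schedule); contrapositively O(certify_schedule → ¬mute_channel). Since O(certify_schedule) holds, K gives O(¬mute_channel).
With premise 9, O(¬mute_channel → ¬quarantine_amendment), the K-axiom yields O(¬quarantine_amendment).
Premise 2, O(recuse_self → quarantine_amendment), contraposes to O(¬quarantine_amendment → ¬recuse_self); with O(¬quarantine_amendment) we get O(¬recuse_self).
Premise 5, O(¬don_mask → recuse_self), contraposes to O(¬recuse_self → don_mask); with O(¬recuse_self) we get O(don_mask).
Premises 1, 4, 7, 10 do not contribute to this derivation.
Hence don_mask is obligatory.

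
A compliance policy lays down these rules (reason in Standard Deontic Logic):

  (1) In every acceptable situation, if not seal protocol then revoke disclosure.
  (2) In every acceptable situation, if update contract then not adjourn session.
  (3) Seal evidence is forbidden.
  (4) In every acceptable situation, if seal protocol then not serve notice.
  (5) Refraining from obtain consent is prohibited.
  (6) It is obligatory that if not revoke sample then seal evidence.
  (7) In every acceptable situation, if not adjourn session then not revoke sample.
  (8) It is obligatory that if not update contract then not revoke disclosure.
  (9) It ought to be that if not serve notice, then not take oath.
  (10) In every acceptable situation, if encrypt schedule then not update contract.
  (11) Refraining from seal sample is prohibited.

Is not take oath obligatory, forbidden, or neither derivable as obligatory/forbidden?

Premise 3 is F(seal_evidence), i.e. O(¬seal_evidence).
Premise 6, O(¬revoke_sample → seal_evidence), contraposes to O(¬seal_evidence → revoke_sample); with O(¬seal_evidence) we get O(revoke_sample).
Premise 7, O(¬adjourn_session → ¬revoke_sample), contraposes to O(revoke_sample → adjourn_session); with O(revoke_sample) we get O(adjourn_session).
Premise 2 is O(update_contract → ¬adjourn_session); contrapositively O(adjourn_session → ¬update_contract). Since O(adjourn_session) holds, K gives O(¬update_contract).
With premise 8, O(¬update_contract → ¬revoke_disclosure), the K-axiom yields O(¬revoke_disclosure).
The contrapositive of premise 1 (O(¬seal_protocol → revoke_disclosure)) is O(¬revoke_disclosure → seal_protocol), and O(¬revoke_disclosure) is already established, so O(seal_protocol).
Applying K to premise 4 (O(seal_protocol → ¬serve_notice)) and O(seal_protocol) yields O(¬serve_notice).
Applying K to premise 9 (O(¬serve_notice → ¬take_oath)) and O(¬serve_notice) yields O(¬take_oath).
Premises 5, 10, 11 do not contribute to this derivation.
Hence ¬take_oath is obligatory.

Obligatory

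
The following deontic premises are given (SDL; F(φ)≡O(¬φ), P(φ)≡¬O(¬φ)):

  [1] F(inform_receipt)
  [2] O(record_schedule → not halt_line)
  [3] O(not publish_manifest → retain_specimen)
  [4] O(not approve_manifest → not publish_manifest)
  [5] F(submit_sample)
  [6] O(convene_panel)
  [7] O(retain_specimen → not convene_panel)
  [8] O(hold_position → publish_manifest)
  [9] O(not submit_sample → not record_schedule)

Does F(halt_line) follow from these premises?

No

Premise 2 is O(record_schedule → not halt_line), but O(record_schedule) is not derivable from the premises, so it does not yield O(not halt_line).
No other premise forces O(not halt_line). An ideal world satisfying every premise can still have halt_line true, so F(halt_line) is not derivable.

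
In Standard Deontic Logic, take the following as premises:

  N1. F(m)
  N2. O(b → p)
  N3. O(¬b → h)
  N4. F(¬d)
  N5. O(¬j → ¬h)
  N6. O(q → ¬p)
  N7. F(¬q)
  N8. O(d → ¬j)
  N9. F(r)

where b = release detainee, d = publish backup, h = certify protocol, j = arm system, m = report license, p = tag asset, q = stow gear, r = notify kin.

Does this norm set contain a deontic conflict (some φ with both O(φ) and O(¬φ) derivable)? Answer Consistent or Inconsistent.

F(¬q) at premise 7 means O(q).
Premise 6 is O(q → ¬p); since O(q), deontic closure gives O(¬p).
Premise 2, O(b → p), contraposes to O(¬p → ¬b); with O(¬p) we get O(¬b).
With premise 3, O(¬b → h), the K-axiom yields O(h).
Premise 5, O(¬j → ¬h), contraposes to O(h → j); with O(h) we get O(j).
Premise 8 is O(d → ¬j); contrapositively O(j → ¬d). Since O(j) holds, K gives O(¬d).
But premise 4, F(¬d), means O(d).
We now have both O(¬d) and O(d) — d is simultaneously obligatory and forbidden, violating the D-axiom.

Inconsistent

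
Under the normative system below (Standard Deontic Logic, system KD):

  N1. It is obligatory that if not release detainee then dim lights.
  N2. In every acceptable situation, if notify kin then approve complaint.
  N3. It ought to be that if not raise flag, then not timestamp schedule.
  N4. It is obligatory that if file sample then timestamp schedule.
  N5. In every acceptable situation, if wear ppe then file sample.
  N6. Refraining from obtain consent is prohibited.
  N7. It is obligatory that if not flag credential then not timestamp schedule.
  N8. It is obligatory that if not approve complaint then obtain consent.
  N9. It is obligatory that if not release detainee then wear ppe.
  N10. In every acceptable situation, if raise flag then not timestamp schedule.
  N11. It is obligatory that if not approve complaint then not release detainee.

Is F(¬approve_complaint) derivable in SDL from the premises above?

Premises 10 and 3 cover both cases: O(raise_flag → ¬timestamp_schedule) and O(¬raise_flag → ¬timestamp_schedule). Since raise_flag ∨ ¬raise_flag is a tautology, O(¬timestamp_schedule) follows.
Premise 4 is O(file_sample → timestamp_schedule); contrapositively O(¬timestamp_schedule → ¬file_sample). Since O(¬timestamp_schedule) holds, K gives O(¬file_sample).
The contrapositive of premise 5 (O(wear_ppe → file_sample)) is O(¬file_sample → ¬wear_ppe), and O(¬file_sample) is already established, so O(¬wear_ppe).
Premise 9, O(¬release_detainee → wear_ppe), contraposes to O(¬wear_ppe → release_detainee); with O(¬wear_ppe) we get O(release_detainee).
Premise 11, O(¬approve_complaint → ¬release_detainee), contraposes to O(release_detainee → approve_complaint); with O(release_detainee) we get O(approve_complaint).
Premises 1, 2, 6, 7, 8 do not contribute to this derivation.
So O(approve_complaint) holds, i.e. F(¬approve_complaint). The claim follows.

Yes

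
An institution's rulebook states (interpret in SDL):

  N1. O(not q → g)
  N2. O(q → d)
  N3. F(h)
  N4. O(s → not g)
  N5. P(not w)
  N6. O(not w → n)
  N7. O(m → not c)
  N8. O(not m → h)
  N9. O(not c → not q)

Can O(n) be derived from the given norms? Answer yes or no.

No

Premise 6 is O(not w → n), but O(not w) is not derivable from the premises (the permission P(not w) asserts only not O(w), not O(not w)), so it does not yield O(n).
No other premise forces O(n). An ideal world satisfying every premise can still have n false, so O(n) is not derivable.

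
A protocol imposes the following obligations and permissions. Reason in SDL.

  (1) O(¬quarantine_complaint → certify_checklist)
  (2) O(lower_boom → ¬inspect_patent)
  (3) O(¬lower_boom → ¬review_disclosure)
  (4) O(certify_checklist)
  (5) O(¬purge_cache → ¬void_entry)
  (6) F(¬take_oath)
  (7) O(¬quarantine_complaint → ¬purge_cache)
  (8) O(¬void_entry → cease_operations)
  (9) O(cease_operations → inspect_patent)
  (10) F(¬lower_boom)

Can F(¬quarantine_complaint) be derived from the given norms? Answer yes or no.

F(¬lower_boom) at premise 10 means O(lower_boom).
From O(lower_boom) and premise 2, O(lower_boom → ¬inspect_patent), we obtain O(¬inspect_patent).
Premise 9 is O(cease_operations → inspect_patent); contrapositively O(¬inspect_patent → ¬cease_operations). Since O(¬inspect_patent) holds, K gives O(¬cease_operations).
Premise 8, O(¬void_entry → cease_operations), contraposes to O(¬cease_operations → void_entry); with O(¬cease_operations) we get O(void_entry).
Premise 5, O(¬purge_cache → ¬void_entry), contraposes to O(void_entry → purge_cache); with O(void_entry) we get O(purge_cache).
Premise 7, O(¬quarantine_complaint → ¬purge_cache), contraposes to O(purge_cache → quarantine_complaint); with O(purge_cache) we get O(quarantine_complaint).
Premises 1, 3, 4, 6 do not contribute to this derivation.
So O(quarantine_complaint) holds, i.e. F(¬quarantine_complaint). The claim follows.

Yes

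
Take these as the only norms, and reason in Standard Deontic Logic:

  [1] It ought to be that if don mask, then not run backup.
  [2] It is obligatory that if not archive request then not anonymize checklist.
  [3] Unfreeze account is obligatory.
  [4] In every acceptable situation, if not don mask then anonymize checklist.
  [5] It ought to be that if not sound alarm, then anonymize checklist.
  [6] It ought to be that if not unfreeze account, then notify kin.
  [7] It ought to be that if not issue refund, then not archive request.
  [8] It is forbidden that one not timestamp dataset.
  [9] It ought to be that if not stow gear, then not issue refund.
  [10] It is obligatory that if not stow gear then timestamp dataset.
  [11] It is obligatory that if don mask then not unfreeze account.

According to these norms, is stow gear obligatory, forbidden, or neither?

Obligatory

Premise 3 states O(unfreeze_account) outright.
Premise 11 is O(don_mask → ¬unfreeze_account); contrapositively O(unfreeze_account → ¬don_mask). Since O(unfreeze_account) holds, K gives O(¬don_mask).
From O(¬don_mask) and premise 4, O(¬don_mask → anonymize_checklist), we obtain O(anonymize_checklist).
The contrapositive of premise 2 (O(¬archive_request → ¬anonymize_checklist)) is O(anonymize_checklist → archive_request), and O(anonymize_checklist) is already established, so O(archive_request).
Premise 7, O(¬issue_refund → ¬archive_request), contraposes to O(archive_request → issue_refund); with O(archive_request) we get O(issue_refund).
Premise 9 is O(¬stow_gear → ¬issue_refund); contrapositively O(issue_refund → stow_gear). Since O(issue_refund) holds, K gives O(stow_gear).
Premises 1, 5, 6, 8, 10 do not contribute to this derivation.
Hence stow_gear is obligatory.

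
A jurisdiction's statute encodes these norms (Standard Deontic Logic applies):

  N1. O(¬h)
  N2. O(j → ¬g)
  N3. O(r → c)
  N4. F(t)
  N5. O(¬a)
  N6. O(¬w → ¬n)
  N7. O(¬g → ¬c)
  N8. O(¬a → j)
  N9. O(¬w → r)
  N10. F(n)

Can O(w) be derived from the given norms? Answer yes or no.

Yes

From premise 5 we have O(¬a).
Premise 8 is O(¬a → j); since O(¬a), deontic closure gives O(j).
With premise 2, O(j → ¬g), the K-axiom yields O(¬g).
Premise 7 is O(¬g → ¬c); since O(¬g), deontic closure gives O(¬c).
The contrapositive of premise 3 (O(r → c)) is O(¬c → ¬r), and O(¬c) is already established, so O(¬r).
Premise 9, O(¬w → r), contraposes to O(¬r → w); with O(¬r) we get O(w).
Premises 1, 4, 6, 10 do not contribute to this derivation.
So O(w) follows.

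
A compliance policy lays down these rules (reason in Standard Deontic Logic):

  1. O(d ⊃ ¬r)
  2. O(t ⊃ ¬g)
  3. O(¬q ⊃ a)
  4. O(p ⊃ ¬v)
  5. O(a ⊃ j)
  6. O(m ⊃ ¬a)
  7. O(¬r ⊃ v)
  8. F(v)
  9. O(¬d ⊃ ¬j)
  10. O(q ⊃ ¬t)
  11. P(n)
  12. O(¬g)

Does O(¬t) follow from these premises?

Premise 8, F(v), is equivalent to O(¬v).
Premise 7 is O(¬r ⊃ v); contrapositively O(¬v ⊃ r). Since O(¬v) holds, K gives O(r).
The contrapositive of premise 1 (O(d ⊃ ¬r)) is O(r ⊃ ¬d), and O(r) is already established, so O(¬d).
Applying K to premise 9 (O(¬d ⊃ ¬j)) and O(¬d) yields O(¬j).
Premise 5 is O(a ⊃ j); contrapositively O(¬j ⊃ ¬a). Since O(¬j) holds, K gives O(¬a).
Premise 3 is O(¬q ⊃ a); contrapositively O(¬a ⊃ q). Since O(¬a) holds, K gives O(q).
From O(q) and premise 10, O(q ⊃ ¬t), we obtain O(¬t).
Premises 2, 4, 6, 11, 12 do not contribute to this derivation.
So O(¬t) follows.

Yes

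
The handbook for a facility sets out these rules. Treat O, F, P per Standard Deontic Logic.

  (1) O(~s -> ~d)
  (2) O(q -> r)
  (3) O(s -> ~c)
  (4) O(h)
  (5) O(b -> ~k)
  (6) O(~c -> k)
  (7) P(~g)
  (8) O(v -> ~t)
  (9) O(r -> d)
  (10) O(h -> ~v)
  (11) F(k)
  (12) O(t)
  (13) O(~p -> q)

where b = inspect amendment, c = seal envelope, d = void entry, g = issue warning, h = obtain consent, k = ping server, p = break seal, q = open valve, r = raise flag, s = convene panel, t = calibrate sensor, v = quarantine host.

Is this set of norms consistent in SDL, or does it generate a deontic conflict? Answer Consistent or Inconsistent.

Premise 8 is O(v -> ~t), but O(v) is not derivable from the premises, so it does not yield O(~t).
So O(~t) is not derivable, and the apparent clash with O(t) does not arise.
A world satisfying every obligation exists (e.g. b=false, c=true, d=false, g=false, h=true, k=false, p=true, q=false, r=false, s=false, t=true, v=false); no atom is both obligatory and forbidden, so the set is consistent.

Consistent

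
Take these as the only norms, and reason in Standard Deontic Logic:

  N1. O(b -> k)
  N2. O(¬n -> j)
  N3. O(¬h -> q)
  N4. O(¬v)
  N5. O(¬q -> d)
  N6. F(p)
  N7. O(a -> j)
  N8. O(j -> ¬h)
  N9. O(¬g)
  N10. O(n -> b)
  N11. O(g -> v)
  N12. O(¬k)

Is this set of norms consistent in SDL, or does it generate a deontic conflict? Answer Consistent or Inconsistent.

Consistent

Premise 11 is O(g -> v), but O(g) is not derivable from the premises, so it does not yield O(v).
So O(v) is not derivable, and the apparent clash with O(¬v) does not arise.
A world satisfying every obligation exists (e.g. a=false, b=false, d=false, g=false, h=false, j=true, k=false, n=false, p=false, q=true, v=false); no atom is both obligatory and forbidden, so the set is consistent.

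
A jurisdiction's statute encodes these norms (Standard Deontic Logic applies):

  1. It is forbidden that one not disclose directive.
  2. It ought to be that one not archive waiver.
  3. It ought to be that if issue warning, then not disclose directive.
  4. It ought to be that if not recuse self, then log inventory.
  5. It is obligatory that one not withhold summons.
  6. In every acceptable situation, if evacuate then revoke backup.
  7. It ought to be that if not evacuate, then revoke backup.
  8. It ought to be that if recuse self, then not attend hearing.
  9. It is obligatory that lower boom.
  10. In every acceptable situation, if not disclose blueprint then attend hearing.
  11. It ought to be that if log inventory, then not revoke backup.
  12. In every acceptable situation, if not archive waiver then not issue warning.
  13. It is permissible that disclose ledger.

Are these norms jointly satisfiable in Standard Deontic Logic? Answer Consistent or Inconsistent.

Premise 3 is O(issue_warning → ¬disclose_directive), but O(issue_warning) is not derivable from the premises, so it does not yield O(¬disclose_directive).
So O(¬disclose_directive) is not derivable, and the apparent clash with O(disclose_directive) does not arise.
A world satisfying every obligation exists (e.g. archive_waiver=false, attend_hearing=false, disclose_blueprint=true, disclose_directive=true, disclose_ledger=false, evacuate=false, issue_warning=false, log_inventory=false, lower_boom=true, recuse_self=true, revoke_backup=true, withhold_summons=false); no atom is both obligatory and forbidden, so the set is consistent.

Consistent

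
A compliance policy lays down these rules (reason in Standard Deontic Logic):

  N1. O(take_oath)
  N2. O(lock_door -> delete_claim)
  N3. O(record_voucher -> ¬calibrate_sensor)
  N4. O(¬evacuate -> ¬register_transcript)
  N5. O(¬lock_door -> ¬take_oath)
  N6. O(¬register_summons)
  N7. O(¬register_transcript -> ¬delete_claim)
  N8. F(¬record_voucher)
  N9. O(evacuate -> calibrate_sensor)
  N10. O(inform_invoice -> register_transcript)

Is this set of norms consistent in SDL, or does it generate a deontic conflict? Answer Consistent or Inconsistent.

Premise 1 gives O(take_oath).
Premise 5 is O(¬lock_door -> ¬take_oath); contrapositively O(take_oath -> lock_door). Since O(take_oath) holds, K gives O(lock_door).
Premise 2 is O(lock_door -> delete_claim); since O(lock_door), deontic closure gives O(delete_claim).
Premise 7, O(¬register_transcript -> ¬delete_claim), contraposes to O(delete_claim -> register_transcript); with O(delete_claim) we get O(register_transcript).
The contrapositive of premise 4 (O(¬evacuate -> ¬register_transcript)) is O(register_transcript -> evacuate), and O(register_transcript) is already established, so O(evacuate).
From O(evacuate) and premise 9, O(evacuate -> calibrate_sensor), we obtain O(calibrate_sensor).
Premise 3, O(record_voucher -> ¬calibrate_sensor), contraposes to O(calibrate_sensor -> ¬record_voucher); with O(calibrate_sensor) we get O(¬record_voucher).
However, F(¬record_voucher) at premise 8 amounts to O(record_voucher).
We now have both O(¬record_voucher) and O(record_voucher) — record_voucher is simultaneously obligatory and forbidden, violating the D-axiom.

Inconsistent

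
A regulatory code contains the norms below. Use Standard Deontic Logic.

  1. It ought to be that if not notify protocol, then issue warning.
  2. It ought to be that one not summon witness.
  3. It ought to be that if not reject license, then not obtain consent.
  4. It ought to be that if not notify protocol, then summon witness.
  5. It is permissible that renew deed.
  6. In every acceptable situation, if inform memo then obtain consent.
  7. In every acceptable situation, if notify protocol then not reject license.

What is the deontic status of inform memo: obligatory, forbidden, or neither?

Forbidden

From premise 2 we have O(¬summon_witness).
Premise 4 is O(¬notify_protocol → summon_witness); contrapositively O(¬summon_witness → notify_protocol). Since O(¬summon_witness) holds, K gives O(notify_protocol).
From O(notify_protocol) and premise 7, O(notify_protocol → ¬reject_license), we obtain O(¬reject_license).
From O(¬reject_license) and premise 3, O(¬reject_license → ¬obtain_consent), we obtain O(¬obtain_consent).
Premise 6, O(inform_memo → obtain_consent), contraposes to O(¬obtain_consent → ¬inform_memo); with O(¬obtain_consent) we get O(¬inform_memo).
Premises 1, 5 do not contribute to this derivation.
Thus O(¬inform_memo), which is F(inform_memo): inform_memo is forbidden.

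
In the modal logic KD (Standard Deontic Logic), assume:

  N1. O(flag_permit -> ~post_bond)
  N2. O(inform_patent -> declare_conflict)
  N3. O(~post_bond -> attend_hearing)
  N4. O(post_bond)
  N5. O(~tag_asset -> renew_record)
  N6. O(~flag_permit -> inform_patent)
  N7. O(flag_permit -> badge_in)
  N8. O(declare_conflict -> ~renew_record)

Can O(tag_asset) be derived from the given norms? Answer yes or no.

From premise 4 we have O(post_bond).
Premise 1 is O(flag_permit -> ~post_bond); contrapositively O(post_bond -> ~flag_permit). Since O(post_bond) holds, K gives O(~flag_permit).
From O(~flag_permit) and premise 6, O(~flag_permit -> inform_patent), we obtain O(inform_patent).
Premise 2 is O(inform_patent -> declare_conflict); since O(inform_patent), deontic closure gives O(declare_conflict).
From O(declare_conflict) and premise 8, O(declare_conflict -> ~renew_record), we obtain O(~renew_record).
The contrapositive of premise 5 (O(~tag_asset -> renew_record)) is O(~renew_record -> tag_asset), and O(~renew_record) is already established, so O(tag_asset).
Premises 3, 7 do not contribute to this derivation.
So O(tag_asset) follows.

Yes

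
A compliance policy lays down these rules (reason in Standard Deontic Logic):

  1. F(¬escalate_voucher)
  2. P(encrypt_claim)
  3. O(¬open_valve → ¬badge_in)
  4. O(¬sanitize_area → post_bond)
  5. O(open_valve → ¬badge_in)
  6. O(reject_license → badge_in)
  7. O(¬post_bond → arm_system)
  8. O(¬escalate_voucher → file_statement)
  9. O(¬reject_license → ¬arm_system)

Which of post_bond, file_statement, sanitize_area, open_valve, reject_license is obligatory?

By case analysis on open_valve: premise 5 gives O(open_valve → ¬badge_in) and premise 3 gives O(¬open_valve → ¬badge_in), so O(¬badge_in) either way.
Premise 6 is O(reject_license → badge_in); contrapositively O(¬badge_in → ¬reject_license). Since O(¬badge_in) holds, K gives O(¬reject_license).
With premise 9, O(¬reject_license → ¬arm_system), the K-axiom yields O(¬arm_system).
Premise 7 is O(¬post_bond → arm_system); contrapositively O(¬arm_system → post_bond). Since O(¬arm_system) holds, K gives O(post_bond).
So O(post_bond) holds — post_bond is obligatory. None of the other listed options is made obligatory by any chain of premises.

post_bond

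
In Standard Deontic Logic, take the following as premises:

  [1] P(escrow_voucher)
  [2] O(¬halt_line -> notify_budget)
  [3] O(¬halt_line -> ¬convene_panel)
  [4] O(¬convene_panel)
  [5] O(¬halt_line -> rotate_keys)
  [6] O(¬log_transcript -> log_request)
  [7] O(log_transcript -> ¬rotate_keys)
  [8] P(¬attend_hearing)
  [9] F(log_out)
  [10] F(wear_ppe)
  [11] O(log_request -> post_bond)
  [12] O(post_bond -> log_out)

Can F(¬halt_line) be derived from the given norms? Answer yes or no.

Premise 9, F(log_out), is equivalent to O(¬log_out).
Premise 12, O(post_bond -> log_out), contraposes to O(¬log_out -> ¬post_bond); with O(¬log_out) we get O(¬post_bond).
Premise 11, O(log_request -> post_bond), contraposes to O(¬post_bond -> ¬log_request); with O(¬post_bond) we get O(¬log_request).
The contrapositive of premise 6 (O(¬log_transcript -> log_request)) is O(¬log_request -> log_transcript), and O(¬log_request) is already established, so O(log_transcript).
Applying K to premise 7 (O(log_transcript -> ¬rotate_keys)) and O(log_transcript) yields O(¬rotate_keys).
Premise 5 is O(¬halt_line -> rotate_keys); contrapositively O(¬rotate_keys -> halt_line). Since O(¬rotate_keys) holds, K gives O(halt_line).
Premises 1, 2, 3, 4, 8, 10 do not contribute to this derivation.
So O(halt_line) holds, i.e. F(¬halt_line). The claim follows.

Yes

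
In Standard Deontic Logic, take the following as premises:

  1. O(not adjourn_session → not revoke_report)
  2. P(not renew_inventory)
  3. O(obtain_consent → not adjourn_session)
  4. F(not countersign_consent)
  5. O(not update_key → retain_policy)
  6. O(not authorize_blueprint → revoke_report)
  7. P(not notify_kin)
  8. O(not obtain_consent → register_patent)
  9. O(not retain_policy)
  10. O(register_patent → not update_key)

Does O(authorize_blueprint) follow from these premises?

Yes

Premise 9 gives O(not retain_policy).
Premise 5 is O(not update_key → retain_policy); contrapositively O(not retain_policy → update_key). Since O(not retain_policy) holds, K gives O(update_key).
Premise 10, O(register_patent → not update_key), contraposes to O(update_key → not register_patent); with O(update_key) we get O(not register_patent).
Premise 8, O(not obtain_consent → register_patent), contraposes to O(not register_patent → obtain_consent); with O(not register_patent) we get O(obtain_consent).
Applying K to premise 3 (O(obtain_consent → not adjourn_session)) and O(obtain_consent) yields O(not adjourn_session).
Premise 1 is O(not adjourn_session → not revoke_report); since O(not adjourn_session), deontic closure gives O(not revoke_report).
The contrapositive of premise 6 (O(not authorize_blueprint → revoke_report)) is O(not revoke_report → authorize_blueprint), and O(not revoke_report) is already established, so O(authorize_blueprint).
Premises 2, 4, 7 do not contribute to this derivation.
So O(authorize_blueprint) follows.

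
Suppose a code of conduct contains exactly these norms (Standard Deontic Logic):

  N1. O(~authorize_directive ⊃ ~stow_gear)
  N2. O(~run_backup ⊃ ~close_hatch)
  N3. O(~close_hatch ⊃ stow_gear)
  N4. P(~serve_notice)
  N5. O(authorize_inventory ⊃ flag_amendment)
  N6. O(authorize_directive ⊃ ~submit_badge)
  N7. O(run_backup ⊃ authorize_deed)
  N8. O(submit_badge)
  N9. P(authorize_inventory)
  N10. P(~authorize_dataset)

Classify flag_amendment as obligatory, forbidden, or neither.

Premise 5 is O(authorize_inventory ⊃ flag_amendment), but O(authorize_inventory) is not derivable from the premises (the permission P(authorize_inventory) asserts only ~O(~authorize_inventory), not O(authorize_inventory)), so it does not yield O(flag_amendment).
No premise or chain of K-axiom applications forces O(flag_amendment), and none forces O(~flag_amendment). So flag_amendment is neither obligatory nor forbidden under these norms.

Neither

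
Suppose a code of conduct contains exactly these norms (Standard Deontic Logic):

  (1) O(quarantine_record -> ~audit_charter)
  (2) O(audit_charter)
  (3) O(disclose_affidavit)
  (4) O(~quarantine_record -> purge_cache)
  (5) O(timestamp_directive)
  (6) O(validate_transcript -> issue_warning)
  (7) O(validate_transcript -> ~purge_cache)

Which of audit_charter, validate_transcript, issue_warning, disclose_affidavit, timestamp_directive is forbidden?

validate_transcript

From premise 2 we have O(audit_charter).
Premise 1 is O(quarantine_record -> ~audit_charter); contrapositively O(audit_charter -> ~quarantine_record). Since O(audit_charter) holds, K gives O(~quarantine_record).
Applying K to premise 4 (O(~quarantine_record -> purge_cache)) and O(~quarantine_record) yields O(purge_cache).
The contrapositive of premise 7 (O(validate_transcript -> ~purge_cache)) is O(purge_cache -> ~validate_transcript), and O(purge_cache) is already established, so O(~validate_transcript).
So O(~validate_transcript) holds, i.e. validate_transcript is forbidden. None of the other listed options is forbidden under the premises.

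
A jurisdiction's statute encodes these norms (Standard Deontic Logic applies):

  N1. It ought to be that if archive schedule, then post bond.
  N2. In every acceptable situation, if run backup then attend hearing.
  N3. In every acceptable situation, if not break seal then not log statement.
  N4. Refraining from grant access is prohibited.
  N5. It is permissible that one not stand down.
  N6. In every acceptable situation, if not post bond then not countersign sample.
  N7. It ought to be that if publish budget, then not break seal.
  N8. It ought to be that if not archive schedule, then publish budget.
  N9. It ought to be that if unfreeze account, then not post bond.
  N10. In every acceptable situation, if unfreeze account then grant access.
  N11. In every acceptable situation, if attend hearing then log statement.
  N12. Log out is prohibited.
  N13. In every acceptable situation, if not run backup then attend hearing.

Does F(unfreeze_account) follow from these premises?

Premises 13 and 2 cover both cases: O(¬run_backup → attend_hearing) and O(run_backup → attend_hearing). Since ¬run_backup ∨ run_backup is a tautology, O(attend_hearing) follows.
With premise 11, O(attend_hearing → log_statement), the K-axiom yields O(log_statement).
Premise 3, O(¬break_seal → ¬log_statement), contraposes to O(log_statement → break_seal); with O(log_statement) we get O(break_seal).
Premise 7 is O(publish_budget → ¬break_seal); contrapositively O(break_seal → ¬publish_budget). Since O(break_seal) holds, K gives O(¬publish_budget).
Premise 8, O(¬archive_schedule → publish_budget), contraposes to O(¬publish_budget → archive_schedule); with O(¬publish_budget) we get O(archive_schedule).
From O(archive_schedule) and premise 1, O(archive_schedule → post_bond), we obtain O(post_bond).
The contrapositive of premise 9 (O(unfreeze_account → ¬post_bond)) is O(post_bond → ¬unfreeze_account), and O(post_bond) is already established, so O(¬unfreeze_account).
Premises 4, 5, 6, 10, 12 do not contribute to this derivation.
So O(¬unfreeze_account) holds, i.e. F(unfreeze_account). The claim follows.

Yes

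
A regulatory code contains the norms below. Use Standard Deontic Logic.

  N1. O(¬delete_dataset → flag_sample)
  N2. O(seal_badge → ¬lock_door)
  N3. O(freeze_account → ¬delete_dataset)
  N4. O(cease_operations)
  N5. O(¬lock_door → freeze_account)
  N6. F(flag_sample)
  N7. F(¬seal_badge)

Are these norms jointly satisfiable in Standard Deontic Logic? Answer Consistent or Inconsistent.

Premise 6, F(flag_sample), is equivalent to O(¬flag_sample).
Premise 1 is O(¬delete_dataset → flag_sample); contrapositively O(¬flag_sample → delete_dataset). Since O(¬flag_sample) holds, K gives O(delete_dataset).
The contrapositive of premise 3 (O(freeze_account → ¬delete_dataset)) is O(delete_dataset → ¬freeze_account), and O(delete_dataset) is already established, so O(¬freeze_account).
The contrapositive of premise 5 (O(¬lock_door → freeze_account)) is O(¬freeze_account → lock_door), and O(¬freeze_account) is already established, so O(lock_door).
Premise 2, O(seal_badge → ¬lock_door), contraposes to O(lock_door → ¬seal_badge); with O(lock_door) we get O(¬seal_badge).
However, F(¬seal_badge) at premise 7 amounts to O(seal_badge).
We now have both O(¬seal_badge) and O(seal_badge) — seal_badge is simultaneously obligatory and forbidden, violating the D-axiom.

Inconsistent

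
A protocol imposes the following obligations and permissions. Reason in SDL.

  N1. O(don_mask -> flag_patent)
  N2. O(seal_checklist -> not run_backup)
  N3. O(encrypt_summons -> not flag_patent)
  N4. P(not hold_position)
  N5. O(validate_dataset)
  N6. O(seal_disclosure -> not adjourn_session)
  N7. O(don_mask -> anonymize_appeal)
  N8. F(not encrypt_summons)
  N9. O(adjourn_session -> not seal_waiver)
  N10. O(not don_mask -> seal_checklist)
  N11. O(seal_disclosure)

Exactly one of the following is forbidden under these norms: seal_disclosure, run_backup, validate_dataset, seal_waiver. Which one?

run_backup

Premise 8, F(not encrypt_summons), is equivalent to O(encrypt_summons).
Premise 3 is O(encrypt_summons -> not flag_patent); since O(encrypt_summons), deontic closure gives O(not flag_patent).
Premise 1, O(don_mask -> flag_patent), contraposes to O(not flag_patent -> not don_mask); with O(not flag_patent) we get O(not don_mask).
From O(not don_mask) and premise 10, O(not don_mask -> seal_checklist), we obtain O(seal_checklist).
Applying K to premise 2 (O(seal_checklist -> not run_backup)) and O(seal_checklist) yields O(not run_backup).
So O(not run_backup) holds, i.e. run_backup is forbidden. None of the other listed options is forbidden under the premises.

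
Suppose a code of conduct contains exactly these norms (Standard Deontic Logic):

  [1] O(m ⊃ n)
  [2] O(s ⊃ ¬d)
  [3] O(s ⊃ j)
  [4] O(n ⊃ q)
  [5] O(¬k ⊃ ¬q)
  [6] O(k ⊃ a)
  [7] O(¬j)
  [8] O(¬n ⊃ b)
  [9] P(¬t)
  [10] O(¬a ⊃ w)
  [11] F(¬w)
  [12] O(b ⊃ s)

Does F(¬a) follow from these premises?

From premise 7 we have O(¬j).
Premise 3, O(s ⊃ j), contraposes to O(¬j ⊃ ¬s); with O(¬j) we get O(¬s).
Premise 12 is O(b ⊃ s); contrapositively O(¬s ⊃ ¬b). Since O(¬s) holds, K gives O(¬b).
Premise 8 is O(¬n ⊃ b); contrapositively O(¬b ⊃ n). Since O(¬b) holds, K gives O(n).
With premise 4, O(n ⊃ q), the K-axiom yields O(q).
The contrapositive of premise 5 (O(¬k ⊃ ¬q)) is O(q ⊃ k), and O(q) is already established, so O(k).
From O(k) and premise 6, O(k ⊃ a), we obtain O(a).
Premises 1, 2, 9, 10, 11 do not contribute to this derivation.
So O(a) holds, i.e. F(¬a). The claim follows.

Yes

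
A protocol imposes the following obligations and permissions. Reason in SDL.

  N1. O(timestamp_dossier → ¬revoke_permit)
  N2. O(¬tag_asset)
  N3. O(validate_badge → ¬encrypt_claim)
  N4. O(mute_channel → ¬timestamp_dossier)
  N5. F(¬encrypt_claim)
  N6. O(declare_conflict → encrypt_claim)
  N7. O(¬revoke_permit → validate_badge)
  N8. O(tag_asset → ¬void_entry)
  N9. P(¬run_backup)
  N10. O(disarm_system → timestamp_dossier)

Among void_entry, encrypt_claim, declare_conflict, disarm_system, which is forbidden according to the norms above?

F(¬encrypt_claim) at premise 5 means O(encrypt_claim).
Premise 3, O(validate_badge → ¬encrypt_claim), contraposes to O(encrypt_claim → ¬validate_badge); with O(encrypt_claim) we get O(¬validate_badge).
The contrapositive of premise 7 (O(¬revoke_permit → validate_badge)) is O(¬validate_badge → revoke_permit), and O(¬validate_badge) is already established, so O(revoke_permit).
The contrapositive of premise 1 (O(timestamp_dossier → ¬revoke_permit)) is O(revoke_permit → ¬timestamp_dossier), and O(revoke_permit) is already established, so O(¬timestamp_dossier).
Premise 10, O(disarm_system → timestamp_dossier), contraposes to O(¬timestamp_dossier → ¬disarm_system); with O(¬timestamp_dossier) we get O(¬disarm_system).
So O(¬disarm_system) holds, i.e. disarm_system is forbidden. None of the other listed options is forbidden under the premises.

disarm_system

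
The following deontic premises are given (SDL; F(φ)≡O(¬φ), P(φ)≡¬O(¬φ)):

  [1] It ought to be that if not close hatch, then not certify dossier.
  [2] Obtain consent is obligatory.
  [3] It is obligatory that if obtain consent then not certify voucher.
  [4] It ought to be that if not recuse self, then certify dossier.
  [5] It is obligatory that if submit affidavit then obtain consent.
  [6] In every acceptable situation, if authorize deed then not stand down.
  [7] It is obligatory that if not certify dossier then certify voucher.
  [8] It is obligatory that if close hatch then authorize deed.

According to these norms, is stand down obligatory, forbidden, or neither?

Forbidden

From premise 2 we have O(obtain_consent).
Applying K to premise 3 (O(obtain_consent → ¬certify_voucher)) and O(obtain_consent) yields O(¬certify_voucher).
Premise 7, O(¬certify_dossier → certify_voucher), contraposes to O(¬certify_voucher → certify_dossier); with O(¬certify_voucher) we get O(certify_dossier).
Premise 1, O(¬close_hatch → ¬certify_dossier), contraposes to O(certify_dossier → close_hatch); with O(certify_dossier) we get O(close_hatch).
Applying K to premise 8 (O(close_hatch → authorize_deed)) and O(close_hatch) yields O(authorize_deed).
Premise 6 is O(authorize_deed → ¬stand_down); since O(authorize_deed), deontic closure gives O(¬stand_down).
Premises 4, 5 do not contribute to this derivation.
Thus O(¬stand_down), which is F(stand_down): stand_down is forbidden.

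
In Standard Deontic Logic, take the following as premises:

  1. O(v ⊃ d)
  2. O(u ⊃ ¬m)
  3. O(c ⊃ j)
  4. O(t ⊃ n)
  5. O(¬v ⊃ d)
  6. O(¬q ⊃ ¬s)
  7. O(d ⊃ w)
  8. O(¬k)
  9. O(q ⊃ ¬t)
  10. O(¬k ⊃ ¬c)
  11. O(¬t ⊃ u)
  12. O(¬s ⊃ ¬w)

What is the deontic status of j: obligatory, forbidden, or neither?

Neither

Premise 3 is O(c ⊃ j), but O(c) is not derivable from the premises, so it does not yield O(j).
No premise or chain of K-axiom applications forces O(j), and none forces O(¬j). So j is neither obligatory nor forbidden under these norms.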